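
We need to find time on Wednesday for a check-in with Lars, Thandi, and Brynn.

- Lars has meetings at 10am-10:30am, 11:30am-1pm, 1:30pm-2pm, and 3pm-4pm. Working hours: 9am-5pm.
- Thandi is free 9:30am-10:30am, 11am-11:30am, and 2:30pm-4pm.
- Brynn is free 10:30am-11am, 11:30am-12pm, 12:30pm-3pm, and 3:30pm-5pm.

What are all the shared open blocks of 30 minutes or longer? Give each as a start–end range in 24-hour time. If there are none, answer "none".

14:30–15:00

Lars free within 09:00–17:00: 09:00–10:00, 10:30–11:30, 13:00–13:30, 14:00–15:00, 16:00–17:00.
Lars ∩ Thandi: 09:30–10:00, 11:00–11:30, 14:30–15:00.
Lars ∩ Thandi ∩ Brynn: 14:30–15:00.
Windows ≥ 30 min: 14:30–15:00.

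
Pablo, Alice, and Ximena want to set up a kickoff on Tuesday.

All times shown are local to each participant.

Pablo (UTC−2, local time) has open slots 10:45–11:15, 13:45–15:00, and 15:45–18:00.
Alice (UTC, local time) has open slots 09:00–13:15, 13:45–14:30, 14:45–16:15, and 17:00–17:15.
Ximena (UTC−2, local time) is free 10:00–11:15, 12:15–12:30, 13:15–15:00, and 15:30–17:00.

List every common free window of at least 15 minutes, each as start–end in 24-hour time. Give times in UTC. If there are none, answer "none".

12:45–13:15, 15:45–16:15

Pablo → UTC: 12:45–13:15, 15:45–17:00, 17:45–20:00.
Alice → UTC: 09:00–13:15, 13:45–14:30, 14:45–16:15, 17:00–17:15.
Ximena → UTC: 12:00–13:15, 14:15–14:30, 15:15–17:00, 17:30–19:00.
Pablo ∩ Alice: 12:45–13:15, 15:45–16:15.
Pablo ∩ Alice ∩ Ximena: 12:45–13:15, 15:45–16:15.
Windows ≥ 15 min: 12:45–13:15, 15:45–16:15.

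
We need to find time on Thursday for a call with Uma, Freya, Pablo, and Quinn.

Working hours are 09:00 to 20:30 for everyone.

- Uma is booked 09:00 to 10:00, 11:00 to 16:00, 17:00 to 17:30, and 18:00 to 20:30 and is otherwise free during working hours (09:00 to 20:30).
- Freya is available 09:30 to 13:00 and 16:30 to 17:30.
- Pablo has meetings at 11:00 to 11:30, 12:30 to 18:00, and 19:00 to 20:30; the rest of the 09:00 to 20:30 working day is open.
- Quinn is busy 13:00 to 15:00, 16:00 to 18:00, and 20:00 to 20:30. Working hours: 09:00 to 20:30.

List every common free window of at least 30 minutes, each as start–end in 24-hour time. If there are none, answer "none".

Uma free within 09:00–20:30: 10:00–11:00, 16:00–17:00, 17:30–18:00.
Pablo free within 09:00–20:30: 09:00–11:00, 11:30–12:30, 18:00–19:00.
Quinn free within 09:00–20:30: 09:00–13:00, 15:00–16:00, 18:00–20:00.
Uma ∩ Freya: 10:00–11:00, 16:30–17:00.
Uma ∩ Freya ∩ Pablo: 10:00–11:00.
Uma ∩ Freya ∩ Pablo ∩ Quinn: 10:00–11:00.
Windows ≥ 30 min: 10:00–11:00.

10:00–11:00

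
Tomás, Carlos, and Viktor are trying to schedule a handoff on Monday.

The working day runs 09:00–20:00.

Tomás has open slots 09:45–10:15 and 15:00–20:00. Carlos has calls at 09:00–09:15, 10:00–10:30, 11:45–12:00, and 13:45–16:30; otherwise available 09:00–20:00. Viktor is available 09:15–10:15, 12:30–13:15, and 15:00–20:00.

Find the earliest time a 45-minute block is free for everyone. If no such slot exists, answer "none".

16:30

Carlos free within 09:00–20:00: 09:15–10:00, 10:30–11:45, 12:00–13:45, 16:30–20:00.
Tomás ∩ Carlos: 09:45–10:00, 16:30–20:00.
Tomás ∩ Carlos ∩ Viktor: 09:45–10:00, 16:30–20:00.
Windows ≥ 45 min: 16:30–20:00.
Earliest such window starts at 16:30.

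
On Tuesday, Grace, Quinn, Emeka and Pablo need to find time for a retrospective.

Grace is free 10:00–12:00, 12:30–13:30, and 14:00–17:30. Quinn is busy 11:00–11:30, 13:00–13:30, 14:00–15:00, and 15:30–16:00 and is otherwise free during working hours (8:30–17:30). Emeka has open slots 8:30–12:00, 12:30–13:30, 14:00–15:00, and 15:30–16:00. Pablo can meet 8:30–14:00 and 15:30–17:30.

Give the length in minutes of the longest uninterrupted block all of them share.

60 minutes

Quinn free within 08:30–17:30: 08:30–11:00, 11:30–13:00, 13:30–14:00, 15:00–15:30, 16:00–17:30.
Grace ∩ Quinn: 10:00–11:00, 11:30–12:00, 12:30–13:00, 15:00–15:30, 16:00–17:30.
Grace ∩ Quinn ∩ Emeka: 10:00–11:00, 11:30–12:00, 12:30–13:00.
Grace ∩ Quinn ∩ Emeka ∩ Pablo: 10:00–11:00, 11:30–12:00, 12:30–13:00.
Common window lengths: 60, 30, 30 min; longest is 60.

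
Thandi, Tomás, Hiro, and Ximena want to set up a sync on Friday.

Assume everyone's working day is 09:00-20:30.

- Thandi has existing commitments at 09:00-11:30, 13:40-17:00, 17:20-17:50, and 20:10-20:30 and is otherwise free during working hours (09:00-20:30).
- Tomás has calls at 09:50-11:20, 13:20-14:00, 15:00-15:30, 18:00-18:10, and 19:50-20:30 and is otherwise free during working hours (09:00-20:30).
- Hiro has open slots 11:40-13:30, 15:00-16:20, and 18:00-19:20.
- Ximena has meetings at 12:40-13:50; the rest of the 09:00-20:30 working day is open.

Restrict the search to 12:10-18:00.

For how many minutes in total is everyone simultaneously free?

Thandi free within 09:00–20:30: 11:30–13:40, 17:00–17:20, 17:50–20:10.
Tomás free within 09:00–20:30: 09:00–09:50, 11:20–13:20, 14:00–15:00, 15:30–18:00, 18:10–19:50.
Ximena free within 09:00–20:30: 09:00–12:40, 13:50–20:30.
Thandi ∩ Tomás: 11:30–13:20, 17:00–17:20, 17:50–18:00, 18:10–19:50.
Thandi ∩ Tomás ∩ Hiro: 11:40–13:20, 18:10–19:20.
Thandi ∩ Tomás ∩ Hiro ∩ Ximena: 11:40–12:40, 18:10–19:20.
Restricted to 12:10–18:00: 12:10–12:40.
Total common minutes: 30.

30 minutes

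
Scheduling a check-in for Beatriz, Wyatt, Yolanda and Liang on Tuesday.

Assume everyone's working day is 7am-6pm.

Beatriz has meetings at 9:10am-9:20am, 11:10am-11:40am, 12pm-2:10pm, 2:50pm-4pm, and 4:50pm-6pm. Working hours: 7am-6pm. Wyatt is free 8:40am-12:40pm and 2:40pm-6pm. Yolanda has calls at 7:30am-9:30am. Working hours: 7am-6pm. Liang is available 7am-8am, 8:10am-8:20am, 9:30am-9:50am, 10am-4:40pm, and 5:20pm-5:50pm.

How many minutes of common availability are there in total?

160 minutes

Beatriz free within 07:00–18:00: 07:00–09:10, 09:20–11:10, 11:40–12:00, 14:10–14:50, 16:00–16:50.
Yolanda free within 07:00–18:00: 07:00–07:30, 09:30–18:00.
Beatriz ∩ Wyatt: 08:40–09:10, 09:20–11:10, 11:40–12:00, 14:40–14:50, 16:00–16:50.
Beatriz ∩ Wyatt ∩ Yolanda: 09:30–11:10, 11:40–12:00, 14:40–14:50, 16:00–16:50.
Beatriz ∩ Wyatt ∩ Yolanda ∩ Liang: 09:30–09:50, 10:00–11:10, 11:40–12:00, 14:40–14:50, 16:00–16:40.
Total common minutes: 20 + 70 + 20 + 10 + 40 = 160.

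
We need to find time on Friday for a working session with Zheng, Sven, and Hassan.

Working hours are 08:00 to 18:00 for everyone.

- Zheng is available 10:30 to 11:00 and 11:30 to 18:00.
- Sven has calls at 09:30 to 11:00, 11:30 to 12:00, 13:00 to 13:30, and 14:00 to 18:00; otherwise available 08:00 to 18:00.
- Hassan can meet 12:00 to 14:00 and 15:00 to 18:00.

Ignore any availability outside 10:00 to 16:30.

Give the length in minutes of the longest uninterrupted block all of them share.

60 minutes

Sven free within 08:00–18:00: 08:00–09:30, 11:00–11:30, 12:00–13:00, 13:30–14:00.
Zheng ∩ Sven: 12:00–13:00, 13:30–14:00.
Zheng ∩ Sven ∩ Hassan: 12:00–13:00, 13:30–14:00.
Restricted to 10:00–16:30: 12:00–13:00, 13:30–14:00.
Common window lengths: 60, 30 min; longest is 60.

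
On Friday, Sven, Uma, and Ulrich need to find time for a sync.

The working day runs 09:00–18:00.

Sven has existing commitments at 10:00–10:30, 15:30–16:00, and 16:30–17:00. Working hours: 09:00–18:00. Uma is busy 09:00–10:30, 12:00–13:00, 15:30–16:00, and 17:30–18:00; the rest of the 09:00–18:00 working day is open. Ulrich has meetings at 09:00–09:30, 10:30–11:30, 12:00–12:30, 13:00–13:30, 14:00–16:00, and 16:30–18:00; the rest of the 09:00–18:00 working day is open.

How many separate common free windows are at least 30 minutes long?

Sven free within 09:00–18:00: 09:00–10:00, 10:30–15:30, 16:00–16:30, 17:00–18:00.
Uma free within 09:00–18:00: 10:30–12:00, 13:00–15:30, 16:00–17:30.
Ulrich free within 09:00–18:00: 09:30–10:30, 11:30–12:00, 12:30–13:00, 13:30–14:00, 16:00–16:30.
Sven ∩ Uma: 10:30–12:00, 13:00–15:30, 16:00–16:30, 17:00–17:30.
Sven ∩ Uma ∩ Ulrich: 11:30–12:00, 13:30–14:00, 16:00–16:30.
Windows ≥ 30 min: 11:30–12:00, 13:30–14:00, 16:00–16:30.
That's 3 windows.

3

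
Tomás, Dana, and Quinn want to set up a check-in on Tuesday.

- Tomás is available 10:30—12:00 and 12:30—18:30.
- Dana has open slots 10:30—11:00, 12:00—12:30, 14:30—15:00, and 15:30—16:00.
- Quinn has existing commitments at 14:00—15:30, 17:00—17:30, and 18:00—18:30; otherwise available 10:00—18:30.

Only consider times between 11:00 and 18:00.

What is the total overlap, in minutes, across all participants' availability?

30 minutes

Quinn free within 10:00–18:30: 10:00–14:00, 15:30–17:00, 17:30–18:00.
Tomás ∩ Dana: 10:30–11:00, 14:30–15:00, 15:30–16:00.
Tomás ∩ Dana ∩ Quinn: 10:30–11:00, 15:30–16:00.
Restricted to 11:00–18:00: 15:30–16:00.
Total common minutes: 30.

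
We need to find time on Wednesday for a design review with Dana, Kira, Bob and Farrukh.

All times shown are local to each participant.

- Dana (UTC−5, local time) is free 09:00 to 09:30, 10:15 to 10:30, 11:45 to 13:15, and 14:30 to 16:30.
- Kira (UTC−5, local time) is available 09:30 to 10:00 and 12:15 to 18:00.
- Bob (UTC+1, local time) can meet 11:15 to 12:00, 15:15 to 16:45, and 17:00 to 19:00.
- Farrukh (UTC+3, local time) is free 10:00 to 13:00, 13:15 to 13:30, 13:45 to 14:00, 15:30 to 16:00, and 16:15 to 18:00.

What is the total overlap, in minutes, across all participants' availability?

0 minutes

Dana → UTC: 14:00–14:30, 15:15–15:30, 16:45–18:15, 19:30–21:30.
Kira → UTC: 14:30–15:00, 17:15–23:00.
Bob → UTC: 10:15–11:00, 14:15–15:45, 16:00–18:00.
Farrukh → UTC: 07:00–10:00, 10:15–10:30, 10:45–11:00, 12:30–13:00, 13:15–15:00.
Dana ∩ Kira: 17:15–18:15, 19:30–21:30.
Dana ∩ Kira ∩ Bob: 17:15–18:00.
Dana ∩ Kira ∩ Bob ∩ Farrukh: (none).
Total common minutes: 0.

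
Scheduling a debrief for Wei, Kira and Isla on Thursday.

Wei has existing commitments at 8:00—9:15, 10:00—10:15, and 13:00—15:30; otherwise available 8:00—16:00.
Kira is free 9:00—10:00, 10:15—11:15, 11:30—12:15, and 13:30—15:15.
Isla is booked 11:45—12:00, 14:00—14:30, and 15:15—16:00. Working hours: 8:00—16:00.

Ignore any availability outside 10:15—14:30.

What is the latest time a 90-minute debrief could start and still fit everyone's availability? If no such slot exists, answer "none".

Wei free within 08:00–16:00: 09:15–10:00, 10:15–13:00, 15:30–16:00.
Isla free within 08:00–16:00: 08:00–11:45, 12:00–14:00, 14:30–15:15.
Wei ∩ Kira: 09:15–10:00, 10:15–11:15, 11:30–12:15.
Wei ∩ Kira ∩ Isla: 09:15–10:00, 10:15–11:15, 11:30–11:45, 12:00–12:15.
Restricted to 10:15–14:30: 10:15–11:15, 11:30–11:45, 12:00–12:15.
Windows ≥ 90 min: (none).

none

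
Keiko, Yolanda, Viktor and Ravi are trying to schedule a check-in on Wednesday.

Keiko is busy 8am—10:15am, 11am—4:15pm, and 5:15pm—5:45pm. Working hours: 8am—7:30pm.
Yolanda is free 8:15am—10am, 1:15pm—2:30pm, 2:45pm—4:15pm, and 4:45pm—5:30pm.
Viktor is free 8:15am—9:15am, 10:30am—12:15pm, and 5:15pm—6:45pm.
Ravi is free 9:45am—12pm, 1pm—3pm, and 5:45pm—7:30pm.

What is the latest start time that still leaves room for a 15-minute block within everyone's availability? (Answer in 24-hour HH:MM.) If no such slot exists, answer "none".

none

Keiko free within 08:00–19:30: 10:15–11:00, 16:15–17:15, 17:45–19:30.
Keiko ∩ Yolanda: 16:45–17:15.
Keiko ∩ Yolanda ∩ Viktor: (none).
Keiko ∩ Yolanda ∩ Viktor ∩ Ravi: (none).
Windows ≥ 15 min: (none).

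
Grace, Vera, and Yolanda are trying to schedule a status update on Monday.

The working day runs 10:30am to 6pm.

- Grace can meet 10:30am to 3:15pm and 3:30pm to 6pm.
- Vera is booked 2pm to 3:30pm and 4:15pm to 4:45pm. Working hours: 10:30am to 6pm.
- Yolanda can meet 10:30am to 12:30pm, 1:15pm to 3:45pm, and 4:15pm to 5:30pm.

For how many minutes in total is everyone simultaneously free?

225 minutes

Vera free within 10:30–18:00: 10:30–14:00, 15:30–16:15, 16:45–18:00.
Grace ∩ Vera: 10:30–14:00, 15:30–16:15, 16:45–18:00.
Grace ∩ Vera ∩ Yolanda: 10:30–12:30, 13:15–14:00, 15:30–15:45, 16:45–17:30.
Total common minutes: 120 + 45 + 15 + 45 = 225.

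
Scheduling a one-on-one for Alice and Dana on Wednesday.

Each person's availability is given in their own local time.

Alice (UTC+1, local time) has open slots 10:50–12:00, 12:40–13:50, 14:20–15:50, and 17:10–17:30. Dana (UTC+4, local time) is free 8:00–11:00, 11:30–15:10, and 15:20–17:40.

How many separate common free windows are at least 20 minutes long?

Alice → UTC: 09:50–11:00, 11:40–12:50, 13:20–14:50, 16:10–16:30.
Dana → UTC: 04:00–07:00, 07:30–11:10, 11:20–13:40.
Alice ∩ Dana: 09:50–11:00, 11:40–12:50, 13:20–13:40.
Windows ≥ 20 min: 09:50–11:00, 11:40–12:50, 13:20–13:40.
That's 3 windows.

3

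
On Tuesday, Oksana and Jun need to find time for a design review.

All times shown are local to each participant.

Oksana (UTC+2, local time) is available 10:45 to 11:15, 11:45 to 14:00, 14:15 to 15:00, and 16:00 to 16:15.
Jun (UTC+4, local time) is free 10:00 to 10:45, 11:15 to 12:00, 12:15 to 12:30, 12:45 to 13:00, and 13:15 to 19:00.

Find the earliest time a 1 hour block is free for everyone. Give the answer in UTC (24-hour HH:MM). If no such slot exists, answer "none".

Oksana → UTC: 08:45–09:15, 09:45–12:00, 12:15–13:00, 14:00–14:15.
Jun → UTC: 06:00–06:45, 07:15–08:00, 08:15–08:30, 08:45–09:00, 09:15–15:00.
Oksana ∩ Jun: 08:45–09:00, 09:45–12:00, 12:15–13:00, 14:00–14:15.
Windows ≥ 60 min: 09:45–12:00.
Earliest such window starts at 09:45.

09:45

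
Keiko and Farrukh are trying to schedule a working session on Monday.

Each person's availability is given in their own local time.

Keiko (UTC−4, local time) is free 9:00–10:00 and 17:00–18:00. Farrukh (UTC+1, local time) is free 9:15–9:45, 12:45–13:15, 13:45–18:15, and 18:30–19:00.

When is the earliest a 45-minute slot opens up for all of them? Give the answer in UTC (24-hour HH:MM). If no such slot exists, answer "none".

13:00

Keiko → UTC: 13:00–14:00, 21:00–22:00.
Farrukh → UTC: 08:15–08:45, 11:45–12:15, 12:45–17:15, 17:30–18:00.
Keiko ∩ Farrukh: 13:00–14:00.
Windows ≥ 45 min: 13:00–14:00.
Earliest such window starts at 13:00.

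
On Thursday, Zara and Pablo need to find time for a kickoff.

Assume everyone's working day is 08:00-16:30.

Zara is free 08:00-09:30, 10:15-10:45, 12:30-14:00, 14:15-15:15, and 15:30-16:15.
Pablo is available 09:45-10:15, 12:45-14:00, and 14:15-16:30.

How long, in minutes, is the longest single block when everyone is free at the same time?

Zara ∩ Pablo: 12:45–14:00, 14:15–15:15, 15:30–16:15.
Common window lengths: 75, 60, 45 min; longest is 75.

75 minutes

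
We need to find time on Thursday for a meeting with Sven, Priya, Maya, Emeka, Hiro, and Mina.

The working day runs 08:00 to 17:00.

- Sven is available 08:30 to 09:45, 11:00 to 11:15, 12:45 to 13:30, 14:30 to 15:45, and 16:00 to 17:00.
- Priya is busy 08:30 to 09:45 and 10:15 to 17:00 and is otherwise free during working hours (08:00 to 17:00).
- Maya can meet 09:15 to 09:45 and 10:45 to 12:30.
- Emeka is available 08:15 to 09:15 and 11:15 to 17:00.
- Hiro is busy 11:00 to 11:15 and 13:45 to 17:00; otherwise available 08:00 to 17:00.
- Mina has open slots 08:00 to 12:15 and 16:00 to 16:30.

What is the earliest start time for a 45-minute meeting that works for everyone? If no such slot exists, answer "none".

Priya free within 08:00–17:00: 08:00–08:30, 09:45–10:15.
Hiro free within 08:00–17:00: 08:00–11:00, 11:15–13:45.
Sven ∩ Priya: (none).
Sven ∩ Priya ∩ Maya: (none).
Sven ∩ Priya ∩ Maya ∩ Emeka: (none).
Sven ∩ Priya ∩ Maya ∩ Emeka ∩ Hiro: (none).
Sven ∩ Priya ∩ Maya ∩ Emeka ∩ Hiro ∩ Mina: (none).
Windows ≥ 45 min: (none).

none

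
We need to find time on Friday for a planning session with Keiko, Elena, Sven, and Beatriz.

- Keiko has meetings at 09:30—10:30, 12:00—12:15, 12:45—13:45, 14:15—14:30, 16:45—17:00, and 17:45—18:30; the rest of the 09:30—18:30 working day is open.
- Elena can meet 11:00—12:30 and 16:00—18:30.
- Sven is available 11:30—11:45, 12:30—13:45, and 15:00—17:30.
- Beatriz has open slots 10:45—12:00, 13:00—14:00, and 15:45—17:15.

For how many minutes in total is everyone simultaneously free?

75 minutes

Keiko free within 09:30–18:30: 10:30–12:00, 12:15–12:45, 13:45–14:15, 14:30–16:45, 17:00–17:45.
Keiko ∩ Elena: 11:00–12:00, 12:15–12:30, 16:00–16:45, 17:00–17:45.
Keiko ∩ Elena ∩ Sven: 11:30–11:45, 16:00–16:45, 17:00–17:30.
Keiko ∩ Elena ∩ Sven ∩ Beatriz: 11:30–11:45, 16:00–16:45, 17:00–17:15.
Total common minutes: 15 + 45 + 15 = 75.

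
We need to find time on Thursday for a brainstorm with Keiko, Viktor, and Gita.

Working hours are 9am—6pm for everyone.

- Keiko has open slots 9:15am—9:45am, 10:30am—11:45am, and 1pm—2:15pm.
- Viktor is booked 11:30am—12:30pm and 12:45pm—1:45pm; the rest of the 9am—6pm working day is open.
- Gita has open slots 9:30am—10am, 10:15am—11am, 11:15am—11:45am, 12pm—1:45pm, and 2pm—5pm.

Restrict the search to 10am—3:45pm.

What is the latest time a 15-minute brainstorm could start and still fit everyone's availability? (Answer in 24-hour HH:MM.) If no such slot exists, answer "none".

Viktor free within 09:00–18:00: 09:00–11:30, 12:30–12:45, 13:45–18:00.
Keiko ∩ Viktor: 09:15–09:45, 10:30–11:30, 13:45–14:15.
Keiko ∩ Viktor ∩ Gita: 09:30–09:45, 10:30–11:00, 11:15–11:30, 14:00–14:15.
Restricted to 10:00–15:45: 10:30–11:00, 11:15–11:30, 14:00–14:15.
Windows ≥ 15 min: 10:30–11:00, 11:15–11:30, 14:00–14:15.
Latest start in the last window 14:00–14:15 is 14:15 − 15 min = 14:00.

14:00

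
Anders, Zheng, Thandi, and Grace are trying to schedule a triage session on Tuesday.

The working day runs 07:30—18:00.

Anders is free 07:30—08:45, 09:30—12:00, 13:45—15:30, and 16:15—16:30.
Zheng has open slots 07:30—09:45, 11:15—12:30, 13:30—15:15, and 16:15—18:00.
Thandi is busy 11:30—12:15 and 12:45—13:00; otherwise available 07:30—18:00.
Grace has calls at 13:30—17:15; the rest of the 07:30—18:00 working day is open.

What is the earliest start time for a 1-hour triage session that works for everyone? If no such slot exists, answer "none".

07:30

Thandi free within 07:30–18:00: 07:30–11:30, 12:15–12:45, 13:00–18:00.
Grace free within 07:30–18:00: 07:30–13:30, 17:15–18:00.
Anders ∩ Zheng: 07:30–08:45, 09:30–09:45, 11:15–12:00, 13:45–15:15, 16:15–16:30.
Anders ∩ Zheng ∩ Thandi: 07:30–08:45, 09:30–09:45, 11:15–11:30, 13:45–15:15, 16:15–16:30.
Anders ∩ Zheng ∩ Thandi ∩ Grace: 07:30–08:45, 09:30–09:45, 11:15–11:30.
Windows ≥ 60 min: 07:30–08:45.
Earliest such window starts at 07:30.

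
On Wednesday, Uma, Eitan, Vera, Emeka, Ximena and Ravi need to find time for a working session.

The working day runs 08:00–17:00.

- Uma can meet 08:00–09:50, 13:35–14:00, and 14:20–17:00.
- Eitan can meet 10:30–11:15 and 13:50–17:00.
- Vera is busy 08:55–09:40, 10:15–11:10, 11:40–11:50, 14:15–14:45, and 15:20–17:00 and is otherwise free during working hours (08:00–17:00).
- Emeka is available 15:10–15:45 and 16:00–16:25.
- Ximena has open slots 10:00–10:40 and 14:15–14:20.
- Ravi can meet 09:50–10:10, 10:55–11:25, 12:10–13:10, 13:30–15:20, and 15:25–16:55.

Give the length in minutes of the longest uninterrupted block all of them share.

0 minutes

Vera free within 08:00–17:00: 08:00–08:55, 09:40–10:15, 11:10–11:40, 11:50–14:15, 14:45–15:20.
Uma ∩ Eitan: 13:50–14:00, 14:20–17:00.
Uma ∩ Eitan ∩ Vera: 13:50–14:00, 14:45–15:20.
Uma ∩ Eitan ∩ Vera ∩ Emeka: 15:10–15:20.
Uma ∩ Eitan ∩ Vera ∩ Emeka ∩ Ximena: (none).
Uma ∩ Eitan ∩ Vera ∩ Emeka ∩ Ximena ∩ Ravi: (none).
No common window.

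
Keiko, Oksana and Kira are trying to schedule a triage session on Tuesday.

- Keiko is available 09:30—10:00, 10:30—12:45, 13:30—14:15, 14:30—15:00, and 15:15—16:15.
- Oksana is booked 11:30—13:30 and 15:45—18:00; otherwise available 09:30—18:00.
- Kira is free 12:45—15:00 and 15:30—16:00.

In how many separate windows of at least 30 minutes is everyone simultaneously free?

Oksana free within 09:30–18:00: 09:30–11:30, 13:30–15:45.
Keiko ∩ Oksana: 09:30–10:00, 10:30–11:30, 13:30–14:15, 14:30–15:00, 15:15–15:45.
Keiko ∩ Oksana ∩ Kira: 13:30–14:15, 14:30–15:00, 15:30–15:45.
Windows ≥ 30 min: 13:30–14:15, 14:30–15:00.
That's 2 windows.

2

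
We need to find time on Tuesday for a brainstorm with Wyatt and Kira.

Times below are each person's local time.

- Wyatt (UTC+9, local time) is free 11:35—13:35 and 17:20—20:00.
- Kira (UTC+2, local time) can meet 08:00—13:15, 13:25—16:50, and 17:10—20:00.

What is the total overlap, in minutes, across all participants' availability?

Wyatt → UTC: 02:35–04:35, 08:20–11:00.
Kira → UTC: 06:00–11:15, 11:25–14:50, 15:10–18:00.
Wyatt ∩ Kira: 08:20–11:00.
Total common minutes: 160.

160 minutes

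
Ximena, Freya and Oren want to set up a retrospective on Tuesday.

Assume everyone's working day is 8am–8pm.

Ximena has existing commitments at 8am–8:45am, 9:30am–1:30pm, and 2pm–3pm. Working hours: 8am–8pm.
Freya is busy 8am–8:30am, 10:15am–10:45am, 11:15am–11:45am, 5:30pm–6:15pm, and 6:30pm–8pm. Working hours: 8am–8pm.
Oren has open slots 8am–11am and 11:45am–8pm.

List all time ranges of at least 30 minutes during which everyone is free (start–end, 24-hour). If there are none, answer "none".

Ximena free within 08:00–20:00: 08:45–09:30, 13:30–14:00, 15:00–20:00.
Freya free within 08:00–20:00: 08:30–10:15, 10:45–11:15, 11:45–17:30, 18:15–18:30.
Ximena ∩ Freya: 08:45–09:30, 13:30–14:00, 15:00–17:30, 18:15–18:30.
Ximena ∩ Freya ∩ Oren: 08:45–09:30, 13:30–14:00, 15:00–17:30, 18:15–18:30.
Windows ≥ 30 min: 08:45–09:30, 13:30–14:00, 15:00–17:30.

08:45–09:30, 13:30–14:00, 15:00–17:30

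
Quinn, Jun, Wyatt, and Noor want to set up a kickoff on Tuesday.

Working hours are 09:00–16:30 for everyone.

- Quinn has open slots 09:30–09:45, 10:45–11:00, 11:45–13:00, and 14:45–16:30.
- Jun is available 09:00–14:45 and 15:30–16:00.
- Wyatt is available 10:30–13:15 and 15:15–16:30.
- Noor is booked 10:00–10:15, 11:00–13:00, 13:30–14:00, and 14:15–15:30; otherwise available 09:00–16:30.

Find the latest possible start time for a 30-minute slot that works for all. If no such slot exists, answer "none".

15:30

Noor free within 09:00–16:30: 09:00–10:00, 10:15–11:00, 13:00–13:30, 14:00–14:15, 15:30–16:30.
Quinn ∩ Jun: 09:30–09:45, 10:45–11:00, 11:45–13:00, 15:30–16:00.
Quinn ∩ Jun ∩ Wyatt: 10:45–11:00, 11:45–13:00, 15:30–16:00.
Quinn ∩ Jun ∩ Wyatt ∩ Noor: 10:45–11:00, 15:30–16:00.
Windows ≥ 30 min: 15:30–16:00.
Latest start in the last window 15:30–16:00 is 16:00 − 30 min = 15:30.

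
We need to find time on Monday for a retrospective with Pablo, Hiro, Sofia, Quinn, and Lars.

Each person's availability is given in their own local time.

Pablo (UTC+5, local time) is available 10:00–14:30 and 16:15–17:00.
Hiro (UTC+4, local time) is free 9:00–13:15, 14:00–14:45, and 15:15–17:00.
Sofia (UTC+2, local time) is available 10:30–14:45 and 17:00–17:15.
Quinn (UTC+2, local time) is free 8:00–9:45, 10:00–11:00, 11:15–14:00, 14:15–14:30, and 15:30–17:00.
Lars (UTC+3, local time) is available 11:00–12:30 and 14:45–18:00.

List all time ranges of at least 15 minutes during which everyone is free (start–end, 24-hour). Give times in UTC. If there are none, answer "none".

Pablo → UTC: 05:00–09:30, 11:15–12:00.
Hiro → UTC: 05:00–09:15, 10:00–10:45, 11:15–13:00.
Sofia → UTC: 08:30–12:45, 15:00–15:15.
Quinn → UTC: 06:00–07:45, 08:00–09:00, 09:15–12:00, 12:15–12:30, 13:30–15:00.
Lars → UTC: 08:00–09:30, 11:45–15:00.
Pablo ∩ Hiro: 05:00–09:15, 11:15–12:00.
Pablo ∩ Hiro ∩ Sofia: 08:30–09:15, 11:15–12:00.
Pablo ∩ Hiro ∩ Sofia ∩ Quinn: 08:30–09:00, 11:15–12:00.
Pablo ∩ Hiro ∩ Sofia ∩ Quinn ∩ Lars: 08:30–09:00, 11:45–12:00.
Windows ≥ 15 min: 08:30–09:00, 11:45–12:00.

08:30–09:00, 11:45–12:00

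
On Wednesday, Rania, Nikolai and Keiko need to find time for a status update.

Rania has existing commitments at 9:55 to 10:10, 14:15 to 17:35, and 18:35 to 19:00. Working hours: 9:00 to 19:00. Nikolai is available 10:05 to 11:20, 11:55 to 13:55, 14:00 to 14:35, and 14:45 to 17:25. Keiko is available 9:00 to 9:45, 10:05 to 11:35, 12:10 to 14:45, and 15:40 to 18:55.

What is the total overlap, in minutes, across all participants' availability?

Rania free within 09:00–19:00: 09:00–09:55, 10:10–14:15, 17:35–18:35.
Rania ∩ Nikolai: 10:10–11:20, 11:55–13:55, 14:00–14:15.
Rania ∩ Nikolai ∩ Keiko: 10:10–11:20, 12:10–13:55, 14:00–14:15.
Total common minutes: 70 + 105 + 15 = 190.

190 minutes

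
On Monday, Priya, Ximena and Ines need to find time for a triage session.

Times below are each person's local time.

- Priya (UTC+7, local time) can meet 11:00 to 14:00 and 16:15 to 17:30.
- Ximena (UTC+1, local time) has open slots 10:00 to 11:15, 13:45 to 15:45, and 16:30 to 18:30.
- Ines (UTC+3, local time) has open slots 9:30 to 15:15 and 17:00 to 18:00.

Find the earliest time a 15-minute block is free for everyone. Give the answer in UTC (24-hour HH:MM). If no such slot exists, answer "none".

09:15

Priya → UTC: 04:00–07:00, 09:15–10:30.
Ximena → UTC: 09:00–10:15, 12:45–14:45, 15:30–17:30.
Ines → UTC: 06:30–12:15, 14:00–15:00.
Priya ∩ Ximena: 09:15–10:15.
Priya ∩ Ximena ∩ Ines: 09:15–10:15.
Windows ≥ 15 min: 09:15–10:15.
Earliest such window starts at 09:15.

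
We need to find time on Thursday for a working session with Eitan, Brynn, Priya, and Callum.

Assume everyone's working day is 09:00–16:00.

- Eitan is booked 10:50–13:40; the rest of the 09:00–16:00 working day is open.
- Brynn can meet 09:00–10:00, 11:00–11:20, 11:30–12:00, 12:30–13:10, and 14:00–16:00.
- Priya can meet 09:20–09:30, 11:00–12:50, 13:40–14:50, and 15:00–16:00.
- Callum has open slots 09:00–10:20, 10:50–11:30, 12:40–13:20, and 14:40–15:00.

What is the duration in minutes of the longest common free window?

10 minutes

Eitan free within 09:00–16:00: 09:00–10:50, 13:40–16:00.
Eitan ∩ Brynn: 09:00–10:00, 14:00–16:00.
Eitan ∩ Brynn ∩ Priya: 09:20–09:30, 14:00–14:50, 15:00–16:00.
Eitan ∩ Brynn ∩ Priya ∩ Callum: 09:20–09:30, 14:40–14:50.
Common window lengths: 10, 10 min; longest is 10.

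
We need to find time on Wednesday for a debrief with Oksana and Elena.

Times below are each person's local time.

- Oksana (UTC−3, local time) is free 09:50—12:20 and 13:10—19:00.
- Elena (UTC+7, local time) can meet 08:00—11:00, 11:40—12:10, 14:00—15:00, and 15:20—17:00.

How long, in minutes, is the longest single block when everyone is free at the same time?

Oksana → UTC: 12:50–15:20, 16:10–22:00.
Elena → UTC: 01:00–04:00, 04:40–05:10, 07:00–08:00, 08:20–10:00.
Oksana ∩ Elena: (none).
No common window.

0 minutes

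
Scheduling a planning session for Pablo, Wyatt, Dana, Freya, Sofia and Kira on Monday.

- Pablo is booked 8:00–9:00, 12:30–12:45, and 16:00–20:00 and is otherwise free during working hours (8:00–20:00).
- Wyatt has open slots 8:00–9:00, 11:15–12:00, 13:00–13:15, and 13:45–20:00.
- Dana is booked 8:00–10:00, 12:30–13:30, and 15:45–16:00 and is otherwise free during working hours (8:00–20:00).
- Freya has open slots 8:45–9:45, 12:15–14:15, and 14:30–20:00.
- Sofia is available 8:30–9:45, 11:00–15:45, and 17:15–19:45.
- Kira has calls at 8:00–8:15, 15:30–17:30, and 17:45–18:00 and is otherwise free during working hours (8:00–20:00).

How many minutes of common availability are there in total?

Pablo free within 08:00–20:00: 09:00–12:30, 12:45–16:00.
Dana free within 08:00–20:00: 10:00–12:30, 13:30–15:45, 16:00–20:00.
Kira free within 08:00–20:00: 08:15–15:30, 17:30–17:45, 18:00–20:00.
Pablo ∩ Wyatt: 11:15–12:00, 13:00–13:15, 13:45–16:00.
Pablo ∩ Wyatt ∩ Dana: 11:15–12:00, 13:45–15:45.
Pablo ∩ Wyatt ∩ Dana ∩ Freya: 13:45–14:15, 14:30–15:45.
Pablo ∩ Wyatt ∩ Dana ∩ Freya ∩ Sofia: 13:45–14:15, 14:30–15:45.
Pablo ∩ Wyatt ∩ Dana ∩ Freya ∩ Sofia ∩ Kira: 13:45–14:15, 14:30–15:30.
Total common minutes: 30 + 60 = 90.

90 minutes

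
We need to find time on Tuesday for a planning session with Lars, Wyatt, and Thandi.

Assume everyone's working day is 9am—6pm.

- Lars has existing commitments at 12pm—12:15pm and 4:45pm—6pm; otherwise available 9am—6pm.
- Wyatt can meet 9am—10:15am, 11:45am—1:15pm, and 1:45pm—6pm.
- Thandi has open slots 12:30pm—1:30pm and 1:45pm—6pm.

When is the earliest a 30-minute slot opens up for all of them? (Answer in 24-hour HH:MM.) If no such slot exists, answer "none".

Lars free within 09:00–18:00: 09:00–12:00, 12:15–16:45.
Lars ∩ Wyatt: 09:00–10:15, 11:45–12:00, 12:15–13:15, 13:45–16:45.
Lars ∩ Wyatt ∩ Thandi: 12:30–13:15, 13:45–16:45.
Windows ≥ 30 min: 12:30–13:15, 13:45–16:45.
Earliest such window starts at 12:30.

12:30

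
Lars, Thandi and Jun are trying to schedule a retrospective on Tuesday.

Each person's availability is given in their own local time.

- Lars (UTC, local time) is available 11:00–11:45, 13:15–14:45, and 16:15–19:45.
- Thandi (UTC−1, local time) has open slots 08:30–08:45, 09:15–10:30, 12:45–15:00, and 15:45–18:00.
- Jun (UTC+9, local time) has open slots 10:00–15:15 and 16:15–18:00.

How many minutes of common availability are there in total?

0 minutes

Lars → UTC: 11:00–11:45, 13:15–14:45, 16:15–19:45.
Thandi → UTC: 09:30–09:45, 10:15–11:30, 13:45–16:00, 16:45–19:00.
Jun → UTC: 01:00–06:15, 07:15–09:00.
Lars ∩ Thandi: 11:00–11:30, 13:45–14:45, 16:45–19:00.
Lars ∩ Thandi ∩ Jun: (none).
Total common minutes: 0.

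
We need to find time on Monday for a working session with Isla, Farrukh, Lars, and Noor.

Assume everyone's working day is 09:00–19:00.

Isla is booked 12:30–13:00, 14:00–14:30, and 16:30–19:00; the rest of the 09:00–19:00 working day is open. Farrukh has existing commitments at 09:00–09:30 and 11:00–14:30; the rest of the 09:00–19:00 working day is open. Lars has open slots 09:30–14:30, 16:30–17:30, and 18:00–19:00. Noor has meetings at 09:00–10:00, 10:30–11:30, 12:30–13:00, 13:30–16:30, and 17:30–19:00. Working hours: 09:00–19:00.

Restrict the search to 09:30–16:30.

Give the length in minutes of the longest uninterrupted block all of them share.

30 minutes

Isla free within 09:00–19:00: 09:00–12:30, 13:00–14:00, 14:30–16:30.
Farrukh free within 09:00–19:00: 09:30–11:00, 14:30–19:00.
Noor free within 09:00–19:00: 10:00–10:30, 11:30–12:30, 13:00–13:30, 16:30–17:30.
Isla ∩ Farrukh: 09:30–11:00, 14:30–16:30.
Isla ∩ Farrukh ∩ Lars: 09:30–11:00.
Isla ∩ Farrukh ∩ Lars ∩ Noor: 10:00–10:30.
Restricted to 09:30–16:30: 10:00–10:30.
Single common window of 30 minutes.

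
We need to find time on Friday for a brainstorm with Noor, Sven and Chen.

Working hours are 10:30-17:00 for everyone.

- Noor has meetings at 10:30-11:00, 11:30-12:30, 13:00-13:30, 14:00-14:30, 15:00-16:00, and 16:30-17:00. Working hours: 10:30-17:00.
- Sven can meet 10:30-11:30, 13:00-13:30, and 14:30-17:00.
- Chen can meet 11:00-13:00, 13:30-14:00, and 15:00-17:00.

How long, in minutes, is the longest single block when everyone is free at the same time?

30 minutes

Noor free within 10:30–17:00: 11:00–11:30, 12:30–13:00, 13:30–14:00, 14:30–15:00, 16:00–16:30.
Noor ∩ Sven: 11:00–11:30, 14:30–15:00, 16:00–16:30.
Noor ∩ Sven ∩ Chen: 11:00–11:30, 16:00–16:30.
Common window lengths: 30, 30 min; longest is 30.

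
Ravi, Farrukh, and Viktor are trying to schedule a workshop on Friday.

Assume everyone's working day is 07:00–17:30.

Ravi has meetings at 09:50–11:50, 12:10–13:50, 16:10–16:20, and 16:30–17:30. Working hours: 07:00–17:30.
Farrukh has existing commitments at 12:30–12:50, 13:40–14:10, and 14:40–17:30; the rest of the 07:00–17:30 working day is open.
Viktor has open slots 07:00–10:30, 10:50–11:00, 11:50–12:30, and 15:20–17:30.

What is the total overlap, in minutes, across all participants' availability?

Ravi free within 07:00–17:30: 07:00–09:50, 11:50–12:10, 13:50–16:10, 16:20–16:30.
Farrukh free within 07:00–17:30: 07:00–12:30, 12:50–13:40, 14:10–14:40.
Ravi ∩ Farrukh: 07:00–09:50, 11:50–12:10, 14:10–14:40.
Ravi ∩ Farrukh ∩ Viktor: 07:00–09:50, 11:50–12:10.
Total common minutes: 170 + 20 = 190.

190 minutes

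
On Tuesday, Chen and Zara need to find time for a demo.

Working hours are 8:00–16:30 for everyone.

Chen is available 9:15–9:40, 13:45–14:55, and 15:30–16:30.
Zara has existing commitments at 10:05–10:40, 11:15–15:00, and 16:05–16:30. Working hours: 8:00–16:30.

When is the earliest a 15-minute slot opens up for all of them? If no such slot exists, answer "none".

Zara free within 08:00–16:30: 08:00–10:05, 10:40–11:15, 15:00–16:05.
Chen ∩ Zara: 09:15–09:40, 15:30–16:05.
Windows ≥ 15 min: 09:15–09:40, 15:30–16:05.
Earliest such window starts at 09:15.

09:15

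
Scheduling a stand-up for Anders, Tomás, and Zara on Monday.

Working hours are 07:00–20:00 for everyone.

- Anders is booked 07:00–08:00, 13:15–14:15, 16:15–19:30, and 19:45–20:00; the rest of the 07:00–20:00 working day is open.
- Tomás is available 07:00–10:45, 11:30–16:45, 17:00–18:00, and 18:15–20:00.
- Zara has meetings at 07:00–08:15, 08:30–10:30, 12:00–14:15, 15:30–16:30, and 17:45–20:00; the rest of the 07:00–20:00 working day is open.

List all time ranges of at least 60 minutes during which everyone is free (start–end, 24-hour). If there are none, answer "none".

Anders free within 07:00–20:00: 08:00–13:15, 14:15–16:15, 19:30–19:45.
Zara free within 07:00–20:00: 08:15–08:30, 10:30–12:00, 14:15–15:30, 16:30–17:45.
Anders ∩ Tomás: 08:00–10:45, 11:30–13:15, 14:15–16:15, 19:30–19:45.
Anders ∩ Tomás ∩ Zara: 08:15–08:30, 10:30–10:45, 11:30–12:00, 14:15–15:30.
Windows ≥ 60 min: 14:15–15:30.

14:15–15:30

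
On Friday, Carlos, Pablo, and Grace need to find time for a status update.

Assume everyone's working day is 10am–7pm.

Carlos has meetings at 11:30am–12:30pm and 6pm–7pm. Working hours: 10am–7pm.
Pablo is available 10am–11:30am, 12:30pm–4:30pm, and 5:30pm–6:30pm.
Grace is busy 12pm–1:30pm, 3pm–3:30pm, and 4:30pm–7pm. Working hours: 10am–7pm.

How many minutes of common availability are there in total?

Carlos free within 10:00–19:00: 10:00–11:30, 12:30–18:00.
Grace free within 10:00–19:00: 10:00–12:00, 13:30–15:00, 15:30–16:30.
Carlos ∩ Pablo: 10:00–11:30, 12:30–16:30, 17:30–18:00.
Carlos ∩ Pablo ∩ Grace: 10:00–11:30, 13:30–15:00, 15:30–16:30.
Total common minutes: 90 + 90 + 60 = 240.

240 minutes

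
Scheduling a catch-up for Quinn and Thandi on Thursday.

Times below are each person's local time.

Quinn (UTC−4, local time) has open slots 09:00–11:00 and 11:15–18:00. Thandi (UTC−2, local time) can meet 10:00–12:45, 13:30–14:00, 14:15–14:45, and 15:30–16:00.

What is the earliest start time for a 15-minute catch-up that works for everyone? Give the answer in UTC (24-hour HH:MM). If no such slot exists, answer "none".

13:00

Quinn → UTC: 13:00–15:00, 15:15–22:00.
Thandi → UTC: 12:00–14:45, 15:30–16:00, 16:15–16:45, 17:30–18:00.
Quinn ∩ Thandi: 13:00–14:45, 15:30–16:00, 16:15–16:45, 17:30–18:00.
Windows ≥ 15 min: 13:00–14:45, 15:30–16:00, 16:15–16:45, 17:30–18:00.
Earliest such window starts at 13:00.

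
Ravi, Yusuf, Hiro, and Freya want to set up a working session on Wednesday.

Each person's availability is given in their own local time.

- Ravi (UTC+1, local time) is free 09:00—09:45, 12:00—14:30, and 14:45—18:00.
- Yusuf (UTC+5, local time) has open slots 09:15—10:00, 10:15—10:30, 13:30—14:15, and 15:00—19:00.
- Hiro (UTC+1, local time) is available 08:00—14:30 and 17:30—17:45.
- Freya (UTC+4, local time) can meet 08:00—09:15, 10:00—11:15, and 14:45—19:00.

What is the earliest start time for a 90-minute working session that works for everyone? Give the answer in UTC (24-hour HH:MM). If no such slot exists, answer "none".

Ravi → UTC: 08:00–08:45, 11:00–13:30, 13:45–17:00.
Yusuf → UTC: 04:15–05:00, 05:15–05:30, 08:30–09:15, 10:00–14:00.
Hiro → UTC: 07:00–13:30, 16:30–16:45.
Freya → UTC: 04:00–05:15, 06:00–07:15, 10:45–15:00.
Ravi ∩ Yusuf: 08:30–08:45, 11:00–13:30, 13:45–14:00.
Ravi ∩ Yusuf ∩ Hiro: 08:30–08:45, 11:00–13:30.
Ravi ∩ Yusuf ∩ Hiro ∩ Freya: 11:00–13:30.
Windows ≥ 90 min: 11:00–13:30.
Earliest such window starts at 11:00.

11:00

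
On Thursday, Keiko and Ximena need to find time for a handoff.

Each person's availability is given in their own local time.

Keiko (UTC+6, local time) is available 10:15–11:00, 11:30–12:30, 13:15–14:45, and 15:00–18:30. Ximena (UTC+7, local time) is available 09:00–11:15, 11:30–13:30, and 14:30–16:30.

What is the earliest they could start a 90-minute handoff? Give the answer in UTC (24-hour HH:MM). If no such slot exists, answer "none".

Keiko → UTC: 04:15–05:00, 05:30–06:30, 07:15–08:45, 09:00–12:30.
Ximena → UTC: 02:00–04:15, 04:30–06:30, 07:30–09:30.
Keiko ∩ Ximena: 04:30–05:00, 05:30–06:30, 07:30–08:45, 09:00–09:30.
Windows ≥ 90 min: (none).

none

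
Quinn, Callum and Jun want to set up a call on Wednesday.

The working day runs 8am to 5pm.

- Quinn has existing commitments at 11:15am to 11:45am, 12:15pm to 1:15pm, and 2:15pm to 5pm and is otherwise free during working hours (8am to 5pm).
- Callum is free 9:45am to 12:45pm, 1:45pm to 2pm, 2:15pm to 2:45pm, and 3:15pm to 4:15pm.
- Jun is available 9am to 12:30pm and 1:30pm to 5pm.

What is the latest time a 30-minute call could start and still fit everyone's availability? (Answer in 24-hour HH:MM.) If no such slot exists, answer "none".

11:45

Quinn free within 08:00–17:00: 08:00–11:15, 11:45–12:15, 13:15–14:15.
Quinn ∩ Callum: 09:45–11:15, 11:45–12:15, 13:45–14:00.
Quinn ∩ Callum ∩ Jun: 09:45–11:15, 11:45–12:15, 13:45–14:00.
Windows ≥ 30 min: 09:45–11:15, 11:45–12:15.
Latest start in the last window 11:45–12:15 is 12:15 − 30 min = 11:45.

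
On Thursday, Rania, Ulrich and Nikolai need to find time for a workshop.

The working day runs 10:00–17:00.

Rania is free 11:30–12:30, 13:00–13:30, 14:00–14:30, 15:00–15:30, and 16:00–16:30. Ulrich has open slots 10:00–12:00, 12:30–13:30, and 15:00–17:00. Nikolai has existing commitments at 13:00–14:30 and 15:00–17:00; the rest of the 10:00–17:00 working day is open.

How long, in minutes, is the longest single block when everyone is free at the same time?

30 minutes

Nikolai free within 10:00–17:00: 10:00–13:00, 14:30–15:00.
Rania ∩ Ulrich: 11:30–12:00, 13:00–13:30, 15:00–15:30, 16:00–16:30.
Rania ∩ Ulrich ∩ Nikolai: 11:30–12:00.
Single common window of 30 minutes.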